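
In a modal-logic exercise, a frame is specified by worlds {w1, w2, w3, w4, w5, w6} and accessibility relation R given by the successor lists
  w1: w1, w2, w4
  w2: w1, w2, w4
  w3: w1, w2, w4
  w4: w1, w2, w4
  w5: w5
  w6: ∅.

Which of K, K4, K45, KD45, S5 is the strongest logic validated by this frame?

Transitive (axiom 4): yes — every two-step R-path is closed by a direct edge.
Euclidean (axiom 5): yes — any two successors of a common world are R-related.
Serial (axiom D): no — w6 has no R-successor.
Reflexive (axiom T): no — w3 is not related to itself.
So F validates K, K4, K45; KD45 would additionally require R to be serial. The strongest is K45.

K45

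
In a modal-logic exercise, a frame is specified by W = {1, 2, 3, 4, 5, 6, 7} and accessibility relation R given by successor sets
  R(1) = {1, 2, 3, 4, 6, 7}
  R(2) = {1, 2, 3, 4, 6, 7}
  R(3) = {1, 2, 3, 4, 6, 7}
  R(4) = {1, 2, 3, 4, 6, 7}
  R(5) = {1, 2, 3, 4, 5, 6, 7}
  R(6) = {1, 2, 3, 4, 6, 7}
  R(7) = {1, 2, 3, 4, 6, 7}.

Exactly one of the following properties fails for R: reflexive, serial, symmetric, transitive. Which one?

symmetric

Reflexive: yes — every world is R-related to itself.
Serial: yes — every world has a successor (e.g. 1 R 1).
Symmetric: no — 5 R 1 but not 1 R 5.
Transitive: yes — every two-step R-path is closed by a direct edge.
Only symmetric fails.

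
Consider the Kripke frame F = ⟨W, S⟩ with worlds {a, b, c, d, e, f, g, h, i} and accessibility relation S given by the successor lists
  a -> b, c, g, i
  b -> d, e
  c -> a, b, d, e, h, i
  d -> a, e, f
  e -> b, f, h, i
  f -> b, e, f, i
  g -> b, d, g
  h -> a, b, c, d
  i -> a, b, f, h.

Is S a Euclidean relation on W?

Euclidean: no — a S b and a S c, but not b S c.

No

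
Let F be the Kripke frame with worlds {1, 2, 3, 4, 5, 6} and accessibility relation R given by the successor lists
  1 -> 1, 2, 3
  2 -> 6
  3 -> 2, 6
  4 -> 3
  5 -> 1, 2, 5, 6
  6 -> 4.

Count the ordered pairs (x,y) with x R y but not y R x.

Enumerating: (1,2), (1,3), (2,6), (3,2), (3,6), (4,3), (5,1), (5,2), (5,6), (6,4).

10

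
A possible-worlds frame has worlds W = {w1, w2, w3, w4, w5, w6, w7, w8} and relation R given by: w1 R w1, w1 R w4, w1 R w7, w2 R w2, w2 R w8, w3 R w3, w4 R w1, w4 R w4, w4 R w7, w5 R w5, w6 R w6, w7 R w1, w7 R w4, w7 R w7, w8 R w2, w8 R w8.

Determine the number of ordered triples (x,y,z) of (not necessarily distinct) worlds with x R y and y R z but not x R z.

R is transitive; there are no such tuples.

0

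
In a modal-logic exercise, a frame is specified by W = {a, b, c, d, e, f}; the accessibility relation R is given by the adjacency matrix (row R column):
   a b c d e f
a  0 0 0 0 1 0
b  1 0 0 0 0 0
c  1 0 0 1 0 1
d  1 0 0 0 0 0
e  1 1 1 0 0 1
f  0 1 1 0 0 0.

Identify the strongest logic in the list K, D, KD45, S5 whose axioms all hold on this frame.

D

Serial (axiom D): yes — every world has a successor (e.g. a R e).
Euclidean (axiom 5): no — c R a and c R d, but not a R d.
Transitive (axiom 4): no — a R e and e R b, but not a R b.
Reflexive (axiom T): no — a is not related to itself.
So F validates K, D; KD45 would additionally require R to be Euclidean and transitive. The strongest is D.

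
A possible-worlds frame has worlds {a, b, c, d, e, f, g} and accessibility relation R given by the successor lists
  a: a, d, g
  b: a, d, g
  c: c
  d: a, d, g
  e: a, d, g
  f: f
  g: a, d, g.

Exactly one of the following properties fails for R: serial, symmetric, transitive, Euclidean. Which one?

symmetric

Serial: yes — every world has a successor (e.g. a R a).
Symmetric: no — b R a but not a R b.
Transitive: yes — every two-step R-path is closed by a direct edge.
Euclidean: yes — any two successors of a common world are R-related.
Only symmetric fails.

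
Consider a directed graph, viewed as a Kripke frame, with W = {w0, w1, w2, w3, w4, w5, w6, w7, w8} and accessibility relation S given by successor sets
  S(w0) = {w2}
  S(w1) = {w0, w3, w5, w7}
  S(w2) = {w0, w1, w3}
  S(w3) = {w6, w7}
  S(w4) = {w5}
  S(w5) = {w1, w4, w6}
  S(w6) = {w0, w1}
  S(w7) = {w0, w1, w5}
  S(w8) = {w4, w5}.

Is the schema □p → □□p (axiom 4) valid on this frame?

The schema 4 characterises exactly the transitive frames.
Transitive: no — w0 S w2 and w2 S w1, but not w0 S w1.

No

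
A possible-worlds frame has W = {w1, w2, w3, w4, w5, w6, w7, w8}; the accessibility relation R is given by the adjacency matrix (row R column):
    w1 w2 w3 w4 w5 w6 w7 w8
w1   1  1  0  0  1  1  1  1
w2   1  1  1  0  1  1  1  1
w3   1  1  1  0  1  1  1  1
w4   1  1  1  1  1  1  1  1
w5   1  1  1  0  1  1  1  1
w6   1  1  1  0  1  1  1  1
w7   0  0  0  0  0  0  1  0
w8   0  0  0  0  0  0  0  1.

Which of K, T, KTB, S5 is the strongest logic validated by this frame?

Reflexive (axiom T): yes — every world is R-related to itself.
Symmetric (axiom B): no — w1 R w7 but not w7 R w1.
Euclidean (axiom 5): no — w1 R w7 and w1 R w2, but not w7 R w2.
So F validates K, T; KTB would additionally require R to be symmetric. The strongest is T.

T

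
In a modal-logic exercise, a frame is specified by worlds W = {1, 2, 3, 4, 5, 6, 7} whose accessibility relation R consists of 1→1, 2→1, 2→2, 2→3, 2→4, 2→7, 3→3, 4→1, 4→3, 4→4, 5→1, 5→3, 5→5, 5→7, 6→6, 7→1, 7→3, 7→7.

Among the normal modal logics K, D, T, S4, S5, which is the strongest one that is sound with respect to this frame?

Serial (axiom D): yes — every world has a successor (e.g. 1 R 1).
Reflexive (axiom T): yes — every world is R-related to itself.
Transitive (axiom 4): yes — every two-step R-path is closed by a direct edge.
Euclidean (axiom 5): no — 2 R 1 and 2 R 3, but not 1 R 3.
So F validates K, D, T, S4; S5 would additionally require R to be Euclidean. The strongest is S4.

S4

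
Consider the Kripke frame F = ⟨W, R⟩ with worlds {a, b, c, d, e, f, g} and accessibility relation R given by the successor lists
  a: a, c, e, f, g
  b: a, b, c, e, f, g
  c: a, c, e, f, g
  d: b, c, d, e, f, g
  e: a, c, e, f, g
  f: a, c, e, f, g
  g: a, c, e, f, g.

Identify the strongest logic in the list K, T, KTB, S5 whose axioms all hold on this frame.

Reflexive (axiom T): yes — every world is R-related to itself.
Symmetric (axiom B): no — b R a but not a R b.
Euclidean (axiom 5): no — d R c and d R b, but not c R b.
So F validates K, T; KTB would additionally require R to be symmetric. The strongest is T.

T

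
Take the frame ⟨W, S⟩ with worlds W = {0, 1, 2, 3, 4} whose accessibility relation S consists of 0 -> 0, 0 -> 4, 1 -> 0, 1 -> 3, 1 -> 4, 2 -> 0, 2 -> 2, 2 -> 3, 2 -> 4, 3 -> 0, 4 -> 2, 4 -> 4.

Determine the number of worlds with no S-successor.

0

S is serial; there are no such worlds.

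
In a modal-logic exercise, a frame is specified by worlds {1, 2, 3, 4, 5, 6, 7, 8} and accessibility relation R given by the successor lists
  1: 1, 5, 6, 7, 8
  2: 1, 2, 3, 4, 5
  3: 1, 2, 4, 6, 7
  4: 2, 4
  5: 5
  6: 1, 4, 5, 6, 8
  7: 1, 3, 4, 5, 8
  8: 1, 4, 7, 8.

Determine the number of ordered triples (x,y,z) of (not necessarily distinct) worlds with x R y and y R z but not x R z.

36

Enumerating: (1,6,4), (1,7,3), (1,7,4), (1,8,4), (2,1,6), (2,1,7), (2,1,8), (2,3,6), (2,3,7), (3,1,5), (3,1,8), (3,2,3), … and 24 more.
Total: 36.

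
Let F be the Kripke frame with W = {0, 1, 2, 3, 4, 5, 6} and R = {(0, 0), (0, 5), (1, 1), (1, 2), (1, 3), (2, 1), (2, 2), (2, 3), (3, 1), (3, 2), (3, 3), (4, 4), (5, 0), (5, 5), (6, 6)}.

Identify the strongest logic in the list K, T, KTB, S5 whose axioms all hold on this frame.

S5

Reflexive (axiom T): yes — every world is R-related to itself.
Symmetric (axiom B): yes — every pair in R has its reverse in R.
Euclidean (axiom 5): yes — any two successors of a common world are R-related.
So F validates K, T, KTB, S5. The strongest is S5.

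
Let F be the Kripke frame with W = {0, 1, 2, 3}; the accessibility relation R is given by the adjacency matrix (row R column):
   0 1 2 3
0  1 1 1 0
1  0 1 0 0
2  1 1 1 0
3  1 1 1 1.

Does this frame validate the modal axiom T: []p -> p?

Yes

Axiom T corresponds to the accessibility relation being reflexive.
Reflexive: yes — every world is R-related to itself.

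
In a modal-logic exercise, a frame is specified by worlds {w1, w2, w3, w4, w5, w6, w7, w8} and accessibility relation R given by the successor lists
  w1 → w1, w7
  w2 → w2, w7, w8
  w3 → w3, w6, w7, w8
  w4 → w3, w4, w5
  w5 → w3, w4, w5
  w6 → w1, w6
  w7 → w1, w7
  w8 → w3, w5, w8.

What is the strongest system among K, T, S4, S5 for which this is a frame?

Reflexive (axiom T): yes — every world is R-related to itself.
Transitive (axiom 4): no — w2 R w7 and w7 R w1, but not w2 R w1.
Euclidean (axiom 5): no — w2 R w7 and w2 R w8, but not w7 R w8.
So F validates K, T; S4 would additionally require R to be transitive. The strongest is T.

T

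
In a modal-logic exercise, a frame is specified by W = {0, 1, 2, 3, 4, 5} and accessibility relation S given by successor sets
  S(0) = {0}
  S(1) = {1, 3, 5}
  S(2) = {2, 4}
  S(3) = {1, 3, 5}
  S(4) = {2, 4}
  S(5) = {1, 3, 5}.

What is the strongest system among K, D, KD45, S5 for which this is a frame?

S5

Serial (axiom D): yes — every world has a successor (e.g. 0 S 0).
Euclidean (axiom 5): yes — any two successors of a common world are S-related.
Transitive (axiom 4): yes — every two-step S-path is closed by a direct edge.
Reflexive (axiom T): yes — every world is S-related to itself.
So F validates K, D, KD45, S5. The strongest is S5.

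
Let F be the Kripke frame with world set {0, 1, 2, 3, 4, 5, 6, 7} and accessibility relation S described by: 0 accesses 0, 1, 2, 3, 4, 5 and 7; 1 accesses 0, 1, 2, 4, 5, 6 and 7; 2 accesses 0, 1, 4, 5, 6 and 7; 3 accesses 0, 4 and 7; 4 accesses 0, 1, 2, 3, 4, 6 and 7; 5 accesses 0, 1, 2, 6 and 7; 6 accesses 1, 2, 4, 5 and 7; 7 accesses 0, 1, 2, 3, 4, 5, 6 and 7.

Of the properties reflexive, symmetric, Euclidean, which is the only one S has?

Reflexive: no — 2 is not related to itself.
Symmetric: yes — every pair in S has its reverse in S.
Euclidean: no — 0 S 1 and 0 S 3, but not 1 S 3.
Only symmetric holds.

symmetric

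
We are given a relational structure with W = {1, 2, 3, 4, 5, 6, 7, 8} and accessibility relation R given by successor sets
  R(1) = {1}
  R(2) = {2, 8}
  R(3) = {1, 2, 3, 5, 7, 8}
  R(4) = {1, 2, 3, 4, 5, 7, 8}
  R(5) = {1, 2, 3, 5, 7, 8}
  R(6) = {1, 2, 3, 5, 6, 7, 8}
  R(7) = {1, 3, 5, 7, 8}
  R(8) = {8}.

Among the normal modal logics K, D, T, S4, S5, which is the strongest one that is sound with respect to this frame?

T

Serial (axiom D): yes — every world has a successor (e.g. 1 R 1).
Reflexive (axiom T): yes — every world is R-related to itself.
Transitive (axiom 4): no — 7 R 3 and 3 R 2, but not 7 R 2.
Euclidean (axiom 5): no — 3 R 1 and 3 R 2, but not 1 R 2.
So F validates K, D, T; S4 would additionally require R to be transitive. The strongest is T.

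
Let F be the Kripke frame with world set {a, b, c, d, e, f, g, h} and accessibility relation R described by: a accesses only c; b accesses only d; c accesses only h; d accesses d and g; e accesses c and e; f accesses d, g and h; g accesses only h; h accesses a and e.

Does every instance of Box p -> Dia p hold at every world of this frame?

Yes

Axiom D corresponds to the accessibility relation being serial.
Serial: yes — every world has a successor (e.g. a R c).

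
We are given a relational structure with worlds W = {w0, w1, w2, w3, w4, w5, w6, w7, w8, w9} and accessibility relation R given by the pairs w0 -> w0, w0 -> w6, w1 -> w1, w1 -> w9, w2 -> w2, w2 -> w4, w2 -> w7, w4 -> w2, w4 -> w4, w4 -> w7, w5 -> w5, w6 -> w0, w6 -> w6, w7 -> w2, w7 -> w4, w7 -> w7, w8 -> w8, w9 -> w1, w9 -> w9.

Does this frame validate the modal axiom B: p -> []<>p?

Yes

By correspondence theory, B is valid on a frame iff R is symmetric.
Symmetric: yes — every pair in R has its reverse in R.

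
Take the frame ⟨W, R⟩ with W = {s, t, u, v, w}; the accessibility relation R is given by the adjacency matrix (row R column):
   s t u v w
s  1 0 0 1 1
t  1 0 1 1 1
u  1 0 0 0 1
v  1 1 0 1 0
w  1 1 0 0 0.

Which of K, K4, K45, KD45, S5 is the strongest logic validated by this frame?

Transitive (axiom 4): no — s R v and v R t, but not s R t.
Euclidean (axiom 5): no — s R v and s R w, but not v R w.
Serial (axiom D): yes — every world has a successor (e.g. s R s).
Reflexive (axiom T): no — t is not related to itself.
So F validates K; K4 would additionally require R to be transitive. The strongest is K.

K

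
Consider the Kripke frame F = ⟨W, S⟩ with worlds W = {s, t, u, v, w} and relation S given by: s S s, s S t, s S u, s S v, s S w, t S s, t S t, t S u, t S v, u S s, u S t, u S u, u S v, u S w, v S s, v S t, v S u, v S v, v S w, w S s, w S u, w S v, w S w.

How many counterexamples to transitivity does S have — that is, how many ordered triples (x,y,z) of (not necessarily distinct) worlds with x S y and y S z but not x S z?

6

Enumerating: (t,s,w), (t,u,w), (t,v,w), (w,s,t), (w,u,t), (w,v,t).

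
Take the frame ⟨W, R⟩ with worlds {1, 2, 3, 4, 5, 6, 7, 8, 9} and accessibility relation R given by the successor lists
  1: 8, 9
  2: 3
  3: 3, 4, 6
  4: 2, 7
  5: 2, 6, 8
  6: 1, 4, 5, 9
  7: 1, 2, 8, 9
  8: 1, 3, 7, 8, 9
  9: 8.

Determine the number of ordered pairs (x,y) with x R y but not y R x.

15

Enumerating: (1,9), (2,3), (3,4), (3,6), (4,2), (4,7), (5,2), (5,8), (6,1), (6,4), (6,9), (7,1), (7,2), (7,9), (8,3).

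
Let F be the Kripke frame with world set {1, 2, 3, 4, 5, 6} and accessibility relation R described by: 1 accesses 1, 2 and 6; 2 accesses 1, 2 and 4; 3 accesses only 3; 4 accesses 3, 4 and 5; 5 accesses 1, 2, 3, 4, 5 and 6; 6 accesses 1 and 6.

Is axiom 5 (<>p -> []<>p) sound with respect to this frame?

By correspondence theory, 5 is valid on a frame iff R is Euclidean.
Euclidean: no — 1 R 2 and 1 R 6, but not 2 R 6.

No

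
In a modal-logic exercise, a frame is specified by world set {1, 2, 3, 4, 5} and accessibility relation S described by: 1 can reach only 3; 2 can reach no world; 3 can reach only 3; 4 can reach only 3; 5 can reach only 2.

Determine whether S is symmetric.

No

Symmetric: no — 1 S 3 but not 3 S 1.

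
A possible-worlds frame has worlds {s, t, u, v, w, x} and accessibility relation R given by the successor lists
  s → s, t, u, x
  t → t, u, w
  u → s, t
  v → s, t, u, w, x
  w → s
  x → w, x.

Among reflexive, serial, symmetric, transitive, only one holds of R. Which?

serial

Reflexive: no — u is not related to itself.
Serial: yes — every world has a successor (e.g. s R s).
Symmetric: no — s R t but not t R s.
Transitive: no — s R t and t R w, but not s R w.
Only serial holds.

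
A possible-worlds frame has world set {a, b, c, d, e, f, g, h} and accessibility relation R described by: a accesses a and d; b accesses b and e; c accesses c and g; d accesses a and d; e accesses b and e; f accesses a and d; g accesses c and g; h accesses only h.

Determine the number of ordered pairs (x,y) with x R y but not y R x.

Enumerating: (f,a), (f,d).

2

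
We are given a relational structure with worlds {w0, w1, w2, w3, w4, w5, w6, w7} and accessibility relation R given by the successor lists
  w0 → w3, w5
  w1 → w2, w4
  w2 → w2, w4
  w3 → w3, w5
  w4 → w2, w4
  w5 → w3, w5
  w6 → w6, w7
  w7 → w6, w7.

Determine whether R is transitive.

Transitive: yes — every two-step R-path is closed by a direct edge.

Yes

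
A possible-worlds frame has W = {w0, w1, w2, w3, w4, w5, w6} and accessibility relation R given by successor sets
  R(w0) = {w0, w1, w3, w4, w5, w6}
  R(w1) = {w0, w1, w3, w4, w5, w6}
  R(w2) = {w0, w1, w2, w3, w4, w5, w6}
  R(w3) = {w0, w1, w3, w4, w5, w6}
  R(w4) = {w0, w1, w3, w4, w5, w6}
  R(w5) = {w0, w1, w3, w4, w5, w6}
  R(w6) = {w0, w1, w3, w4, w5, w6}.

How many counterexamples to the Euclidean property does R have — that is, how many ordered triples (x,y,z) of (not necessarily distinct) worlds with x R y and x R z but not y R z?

6

Enumerating: (w2,w0,w2), (w2,w1,w2), (w2,w3,w2), (w2,w4,w2), (w2,w5,w2), (w2,w6,w2).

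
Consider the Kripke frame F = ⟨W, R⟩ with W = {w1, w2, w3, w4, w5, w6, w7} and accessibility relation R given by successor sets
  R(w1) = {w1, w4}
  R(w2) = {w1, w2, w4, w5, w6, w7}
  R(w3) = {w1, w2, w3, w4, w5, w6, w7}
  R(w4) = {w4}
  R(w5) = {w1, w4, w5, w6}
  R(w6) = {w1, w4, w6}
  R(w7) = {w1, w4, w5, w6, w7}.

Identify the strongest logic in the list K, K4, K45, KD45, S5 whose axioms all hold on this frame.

K4

Transitive (axiom 4): yes — every two-step R-path is closed by a direct edge.
Euclidean (axiom 5): no — w2 R w1 and w2 R w5, but not w1 R w5.
Serial (axiom D): yes — every world has a successor (e.g. w1 R w1).
Reflexive (axiom T): yes — every world is R-related to itself.
So F validates K, K4; K45 would additionally require R to be Euclidean. The strongest is K4.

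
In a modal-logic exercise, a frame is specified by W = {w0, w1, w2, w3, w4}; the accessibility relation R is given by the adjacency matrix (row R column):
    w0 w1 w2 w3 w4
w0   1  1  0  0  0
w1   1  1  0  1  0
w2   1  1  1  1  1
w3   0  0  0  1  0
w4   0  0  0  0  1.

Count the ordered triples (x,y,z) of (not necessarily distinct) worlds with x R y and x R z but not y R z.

Enumerating: (w1,w0,w3), (w1,w3,w0), (w1,w3,w1), (w2,w0,w2), (w2,w0,w3), (w2,w0,w4), (w2,w1,w2), (w2,w1,w4), (w2,w3,w0), (w2,w3,w1), (w2,w3,w2), (w2,w3,w4), (w2,w4,w0), (w2,w4,w1), (w2,w4,w2), (w2,w4,w3).

16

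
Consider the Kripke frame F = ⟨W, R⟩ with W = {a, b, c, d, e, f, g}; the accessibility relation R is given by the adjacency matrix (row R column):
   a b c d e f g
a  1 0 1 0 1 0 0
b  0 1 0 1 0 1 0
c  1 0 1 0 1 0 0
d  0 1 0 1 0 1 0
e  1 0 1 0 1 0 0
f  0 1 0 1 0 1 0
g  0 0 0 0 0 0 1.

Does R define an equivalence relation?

Yes

Reflexive: yes — every world is R-related to itself.
Symmetric: yes — every pair in R has its reverse in R.
Transitive: yes — every two-step R-path is closed by a direct edge.
So R is an equivalence relation.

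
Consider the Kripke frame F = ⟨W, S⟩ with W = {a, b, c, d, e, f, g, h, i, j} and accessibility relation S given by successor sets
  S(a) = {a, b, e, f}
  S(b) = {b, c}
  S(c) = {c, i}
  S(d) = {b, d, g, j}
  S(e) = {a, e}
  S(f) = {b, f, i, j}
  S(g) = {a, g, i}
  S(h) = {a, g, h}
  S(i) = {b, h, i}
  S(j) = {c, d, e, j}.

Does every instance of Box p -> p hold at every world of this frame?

Yes

By correspondence theory, T is valid on a frame iff S is reflexive.
Reflexive: yes — every world is S-related to itself.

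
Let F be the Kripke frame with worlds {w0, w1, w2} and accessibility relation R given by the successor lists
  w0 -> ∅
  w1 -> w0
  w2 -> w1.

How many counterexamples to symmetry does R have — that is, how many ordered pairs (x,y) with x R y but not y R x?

2

Enumerating: (w1,w0), (w2,w1).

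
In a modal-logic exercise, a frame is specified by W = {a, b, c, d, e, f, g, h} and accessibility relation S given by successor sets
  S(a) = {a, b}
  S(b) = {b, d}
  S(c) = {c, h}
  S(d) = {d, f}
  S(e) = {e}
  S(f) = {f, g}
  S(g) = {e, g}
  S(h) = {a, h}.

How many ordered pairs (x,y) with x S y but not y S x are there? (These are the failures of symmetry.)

Enumerating: (a,b), (b,d), (c,h), (d,f), (f,g), (g,e), (h,a).

7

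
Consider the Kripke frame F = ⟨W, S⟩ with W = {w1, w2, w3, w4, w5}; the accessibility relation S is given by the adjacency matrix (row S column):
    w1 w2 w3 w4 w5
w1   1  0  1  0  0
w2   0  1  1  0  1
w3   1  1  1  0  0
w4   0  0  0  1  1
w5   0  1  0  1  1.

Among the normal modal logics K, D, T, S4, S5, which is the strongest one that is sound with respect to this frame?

T

Serial (axiom D): yes — every world has a successor (e.g. w1 S w1).
Reflexive (axiom T): yes — every world is S-related to itself.
Transitive (axiom 4): no — w1 S w3 and w3 S w2, but not w1 S w2.
Euclidean (axiom 5): no — w2 S w3 and w2 S w5, but not w3 S w5.
So F validates K, D, T; S4 would additionally require S to be transitive. The strongest is T.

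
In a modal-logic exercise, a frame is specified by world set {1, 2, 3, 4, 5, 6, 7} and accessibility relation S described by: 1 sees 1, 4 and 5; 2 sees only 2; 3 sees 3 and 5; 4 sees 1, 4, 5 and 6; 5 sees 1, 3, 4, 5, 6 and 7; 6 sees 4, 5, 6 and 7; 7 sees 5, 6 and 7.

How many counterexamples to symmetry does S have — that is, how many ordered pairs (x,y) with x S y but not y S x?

0

S is symmetric; there are no such tuples.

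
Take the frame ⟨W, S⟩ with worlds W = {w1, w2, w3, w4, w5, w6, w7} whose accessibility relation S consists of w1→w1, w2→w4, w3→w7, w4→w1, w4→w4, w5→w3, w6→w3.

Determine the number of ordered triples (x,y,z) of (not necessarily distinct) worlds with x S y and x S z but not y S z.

Enumerating: (w3,w7,w7), (w4,w1,w4), (w5,w3,w3), (w6,w3,w3).

4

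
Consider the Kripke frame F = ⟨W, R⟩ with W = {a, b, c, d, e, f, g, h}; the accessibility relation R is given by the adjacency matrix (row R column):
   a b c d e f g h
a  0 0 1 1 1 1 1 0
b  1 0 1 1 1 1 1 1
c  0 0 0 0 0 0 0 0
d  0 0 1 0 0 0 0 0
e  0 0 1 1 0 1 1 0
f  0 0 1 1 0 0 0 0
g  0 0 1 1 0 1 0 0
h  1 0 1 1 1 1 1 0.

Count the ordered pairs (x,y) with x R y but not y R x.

28

Enumerating: (a,c), (a,d), (a,e), (a,f), (a,g), (b,a), (b,c), (b,d), (b,e), (b,f), (b,g), (b,h), … and 16 more.
Total: 28.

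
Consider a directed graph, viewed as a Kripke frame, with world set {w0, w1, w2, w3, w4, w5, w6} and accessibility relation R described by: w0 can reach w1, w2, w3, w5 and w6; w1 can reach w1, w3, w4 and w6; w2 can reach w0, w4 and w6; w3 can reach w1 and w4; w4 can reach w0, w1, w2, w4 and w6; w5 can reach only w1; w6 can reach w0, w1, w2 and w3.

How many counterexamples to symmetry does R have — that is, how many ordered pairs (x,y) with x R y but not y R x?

8

Enumerating: (w0,w1), (w0,w3), (w0,w5), (w3,w4), (w4,w0), (w4,w6), (w5,w1), (w6,w3).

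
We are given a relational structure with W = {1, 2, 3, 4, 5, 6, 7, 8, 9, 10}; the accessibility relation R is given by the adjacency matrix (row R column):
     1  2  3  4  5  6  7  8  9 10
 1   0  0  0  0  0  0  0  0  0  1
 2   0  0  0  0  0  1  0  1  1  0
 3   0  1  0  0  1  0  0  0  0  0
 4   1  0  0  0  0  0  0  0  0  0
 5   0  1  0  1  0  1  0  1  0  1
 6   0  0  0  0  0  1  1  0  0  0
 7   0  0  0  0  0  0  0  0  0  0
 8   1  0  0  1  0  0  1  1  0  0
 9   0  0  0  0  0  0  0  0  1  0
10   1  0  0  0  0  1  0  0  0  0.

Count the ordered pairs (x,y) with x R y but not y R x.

16

Enumerating: (10,6), (2,6), (2,8), (2,9), (3,2), (3,5), (4,1), (5,10), (5,2), (5,4), (5,6), (5,8), (6,7), (8,1), (8,4), (8,7).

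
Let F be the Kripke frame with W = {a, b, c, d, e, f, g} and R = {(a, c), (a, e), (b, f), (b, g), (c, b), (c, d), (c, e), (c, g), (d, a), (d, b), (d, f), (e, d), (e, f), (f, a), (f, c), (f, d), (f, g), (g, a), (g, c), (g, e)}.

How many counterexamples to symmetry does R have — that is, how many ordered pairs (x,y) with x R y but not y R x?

16

Enumerating: (a,c), (a,e), (b,f), (b,g), (c,b), (c,d), (c,e), (d,a), (d,b), (e,d), (e,f), (f,a), (f,c), (f,g), (g,a), (g,e).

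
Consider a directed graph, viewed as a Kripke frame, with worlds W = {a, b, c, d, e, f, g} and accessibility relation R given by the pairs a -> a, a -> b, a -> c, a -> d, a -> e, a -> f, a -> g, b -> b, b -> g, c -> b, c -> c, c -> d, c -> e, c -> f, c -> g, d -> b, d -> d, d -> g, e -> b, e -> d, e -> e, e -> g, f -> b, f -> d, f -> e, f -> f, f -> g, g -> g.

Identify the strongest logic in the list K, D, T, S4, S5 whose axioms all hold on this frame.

Serial (axiom D): yes — every world has a successor (e.g. a R a).
Reflexive (axiom T): yes — every world is R-related to itself.
Transitive (axiom 4): yes — every two-step R-path is closed by a direct edge.
Euclidean (axiom 5): no — a R b and a R c, but not b R c.
So F validates K, D, T, S4; S5 would additionally require R to be Euclidean. The strongest is S4.

S4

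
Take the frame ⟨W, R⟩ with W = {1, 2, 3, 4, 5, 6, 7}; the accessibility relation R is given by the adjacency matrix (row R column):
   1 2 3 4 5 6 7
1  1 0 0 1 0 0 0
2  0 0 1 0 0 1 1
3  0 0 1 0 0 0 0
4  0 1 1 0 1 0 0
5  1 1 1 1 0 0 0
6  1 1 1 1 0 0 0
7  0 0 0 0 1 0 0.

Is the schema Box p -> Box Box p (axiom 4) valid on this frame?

By correspondence theory, 4 is valid on a frame iff R is transitive.
Transitive: no — 1 R 4 and 4 R 2, but not 1 R 2.

No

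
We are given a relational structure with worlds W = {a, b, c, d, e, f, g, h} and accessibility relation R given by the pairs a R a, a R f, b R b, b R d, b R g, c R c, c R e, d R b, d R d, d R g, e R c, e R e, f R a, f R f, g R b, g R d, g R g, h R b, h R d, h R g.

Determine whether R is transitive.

Yes

Transitive: yes — every two-step R-path is closed by a direct edge.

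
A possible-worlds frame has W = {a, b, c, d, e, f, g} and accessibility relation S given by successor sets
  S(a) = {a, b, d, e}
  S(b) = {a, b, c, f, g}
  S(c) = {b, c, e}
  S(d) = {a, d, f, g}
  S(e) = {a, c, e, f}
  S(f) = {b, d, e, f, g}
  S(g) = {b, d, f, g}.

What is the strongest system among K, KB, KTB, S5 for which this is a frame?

KTB

Symmetric (axiom B): yes — every pair in S has its reverse in S.
Reflexive (axiom T): yes — every world is S-related to itself.
Euclidean (axiom 5): no — a S b and a S d, but not b S d.
So F validates K, KB, KTB; S5 would additionally require S to be Euclidean. The strongest is KTB.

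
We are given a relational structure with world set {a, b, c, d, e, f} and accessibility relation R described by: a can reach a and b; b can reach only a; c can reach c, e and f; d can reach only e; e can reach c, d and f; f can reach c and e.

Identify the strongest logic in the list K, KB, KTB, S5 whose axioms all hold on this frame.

Symmetric (axiom B): yes — every pair in R has its reverse in R.
Reflexive (axiom T): no — b is not related to itself.
Euclidean (axiom 5): no — e R c and e R d, but not c R d.
So F validates K, KB; KTB would additionally require R to be reflexive. The strongest is KB.

KB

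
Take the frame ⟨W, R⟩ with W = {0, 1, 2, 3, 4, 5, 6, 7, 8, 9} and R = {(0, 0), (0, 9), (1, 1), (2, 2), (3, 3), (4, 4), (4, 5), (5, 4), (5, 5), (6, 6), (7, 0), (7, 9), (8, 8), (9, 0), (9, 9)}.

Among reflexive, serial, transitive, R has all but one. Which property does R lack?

reflexive

Reflexive: no — 7 is not related to itself.
Serial: yes — every world has a successor (e.g. 0 R 0).
Transitive: yes — every two-step R-path is closed by a direct edge.
Only reflexive fails.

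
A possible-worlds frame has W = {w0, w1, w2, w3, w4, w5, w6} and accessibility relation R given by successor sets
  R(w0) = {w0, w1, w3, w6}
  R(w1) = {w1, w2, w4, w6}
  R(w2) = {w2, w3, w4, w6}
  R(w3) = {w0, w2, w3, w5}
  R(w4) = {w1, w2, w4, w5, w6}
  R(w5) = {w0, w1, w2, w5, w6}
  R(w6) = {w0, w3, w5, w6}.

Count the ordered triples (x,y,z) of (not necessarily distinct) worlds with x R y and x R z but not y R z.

38

Enumerating: (w0,w1,w0), (w0,w1,w3), (w0,w3,w1), (w0,w3,w6), (w0,w6,w1), (w1,w2,w1), (w1,w6,w1), (w1,w6,w2), (w1,w6,w4), (w2,w3,w4), (w2,w3,w6), (w2,w4,w3), … and 26 more.
Total: 38.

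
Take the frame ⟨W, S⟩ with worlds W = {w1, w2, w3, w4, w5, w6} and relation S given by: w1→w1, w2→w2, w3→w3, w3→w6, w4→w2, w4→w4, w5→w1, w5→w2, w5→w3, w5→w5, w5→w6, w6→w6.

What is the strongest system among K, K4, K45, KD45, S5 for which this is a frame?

K4

Transitive (axiom 4): yes — every two-step S-path is closed by a direct edge.
Euclidean (axiom 5): no — w5 S w1 and w5 S w2, but not w1 S w2.
Serial (axiom D): yes — every world has a successor (e.g. w1 S w1).
Reflexive (axiom T): yes — every world is S-related to itself.
So F validates K, K4; K45 would additionally require S to be Euclidean. The strongest is K4.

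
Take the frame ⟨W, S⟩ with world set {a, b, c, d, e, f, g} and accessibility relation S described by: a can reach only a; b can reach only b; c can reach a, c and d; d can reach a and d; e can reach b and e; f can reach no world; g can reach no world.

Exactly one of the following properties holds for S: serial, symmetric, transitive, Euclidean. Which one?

Serial: no — f has no S-successor.
Symmetric: no — c S a but not a S c.
Transitive: yes — every two-step S-path is closed by a direct edge.
Euclidean: no — c S a and c S d, but not a S d.
Only transitive holds.

transitive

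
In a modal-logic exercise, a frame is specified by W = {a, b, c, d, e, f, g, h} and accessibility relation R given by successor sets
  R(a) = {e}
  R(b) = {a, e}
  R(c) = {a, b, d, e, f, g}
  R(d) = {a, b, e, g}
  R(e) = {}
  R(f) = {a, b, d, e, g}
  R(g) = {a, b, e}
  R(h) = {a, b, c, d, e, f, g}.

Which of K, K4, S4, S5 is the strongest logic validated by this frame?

Transitive (axiom 4): yes — every two-step R-path is closed by a direct edge.
Reflexive (axiom T): no — a is not related to itself.
Euclidean (axiom 5): no — b R e and b R a, but not e R a.
So F validates K, K4; S4 would additionally require R to be reflexive. The strongest is K4.

K4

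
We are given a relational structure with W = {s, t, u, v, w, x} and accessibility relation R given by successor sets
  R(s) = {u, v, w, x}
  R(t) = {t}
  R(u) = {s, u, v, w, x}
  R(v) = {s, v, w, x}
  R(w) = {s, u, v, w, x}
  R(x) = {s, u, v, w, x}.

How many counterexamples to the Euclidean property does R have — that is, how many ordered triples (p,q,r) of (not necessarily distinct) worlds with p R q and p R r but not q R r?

Enumerating: (s,v,u), (u,s,s), (u,v,u), (v,s,s), (w,s,s), (w,v,u), (x,s,s), (x,v,u).

8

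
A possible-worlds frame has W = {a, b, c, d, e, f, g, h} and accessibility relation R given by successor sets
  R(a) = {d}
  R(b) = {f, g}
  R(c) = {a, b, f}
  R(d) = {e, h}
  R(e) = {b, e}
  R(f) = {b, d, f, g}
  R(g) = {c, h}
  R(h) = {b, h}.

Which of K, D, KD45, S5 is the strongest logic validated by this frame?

D

Serial (axiom D): yes — every world has a successor (e.g. a R d).
Euclidean (axiom 5): no — b R g and b R f, but not g R f.
Transitive (axiom 4): no — a R d and d R e, but not a R e.
Reflexive (axiom T): no — a is not related to itself.
So F validates K, D; KD45 would additionally require R to be Euclidean and transitive. The strongest is D.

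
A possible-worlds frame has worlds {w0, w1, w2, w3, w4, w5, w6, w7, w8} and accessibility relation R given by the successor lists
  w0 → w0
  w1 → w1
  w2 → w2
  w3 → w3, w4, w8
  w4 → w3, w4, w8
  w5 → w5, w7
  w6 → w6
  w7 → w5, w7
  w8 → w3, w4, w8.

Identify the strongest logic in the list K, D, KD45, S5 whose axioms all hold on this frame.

Serial (axiom D): yes — every world has a successor (e.g. w0 R w0).
Euclidean (axiom 5): yes — any two successors of a common world are R-related.
Transitive (axiom 4): yes — every two-step R-path is closed by a direct edge.
Reflexive (axiom T): yes — every world is R-related to itself.
So F validates K, D, KD45, S5. The strongest is S5.

S5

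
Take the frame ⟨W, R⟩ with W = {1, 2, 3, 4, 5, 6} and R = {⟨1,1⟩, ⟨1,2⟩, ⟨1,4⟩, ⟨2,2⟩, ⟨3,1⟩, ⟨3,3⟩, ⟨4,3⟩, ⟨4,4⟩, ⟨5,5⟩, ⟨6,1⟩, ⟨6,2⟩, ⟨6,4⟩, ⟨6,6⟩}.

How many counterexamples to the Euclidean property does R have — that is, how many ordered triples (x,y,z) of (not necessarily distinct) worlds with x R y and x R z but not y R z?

Enumerating: (1,2,1), (1,2,4), (1,4,1), (1,4,2), (3,1,3), (4,3,4), (6,1,6), (6,2,1), (6,2,4), (6,2,6), (6,4,1), (6,4,2), (6,4,6).

13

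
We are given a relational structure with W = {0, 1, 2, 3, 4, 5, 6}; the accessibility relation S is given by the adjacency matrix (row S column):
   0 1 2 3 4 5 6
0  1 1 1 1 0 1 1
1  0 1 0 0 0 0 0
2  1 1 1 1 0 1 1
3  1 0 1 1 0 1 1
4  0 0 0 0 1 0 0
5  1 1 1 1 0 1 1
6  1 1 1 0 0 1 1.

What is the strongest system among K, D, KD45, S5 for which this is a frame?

Serial (axiom D): yes — every world has a successor (e.g. 0 S 0).
Euclidean (axiom 5): no — 0 S 1 and 0 S 2, but not 1 S 2.
Transitive (axiom 4): no — 3 S 0 and 0 S 1, but not 3 S 1.
Reflexive (axiom T): yes — every world is S-related to itself.
So F validates K, D; KD45 would additionally require S to be Euclidean and transitive. The strongest is D.

D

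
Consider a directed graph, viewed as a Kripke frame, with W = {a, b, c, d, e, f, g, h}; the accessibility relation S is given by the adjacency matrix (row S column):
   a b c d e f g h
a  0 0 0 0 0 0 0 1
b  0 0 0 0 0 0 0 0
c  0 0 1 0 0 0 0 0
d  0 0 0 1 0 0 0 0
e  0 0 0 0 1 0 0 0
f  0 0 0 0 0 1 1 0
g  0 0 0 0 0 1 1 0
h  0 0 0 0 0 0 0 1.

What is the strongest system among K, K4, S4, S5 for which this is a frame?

K4

Transitive (axiom 4): yes — every two-step S-path is closed by a direct edge.
Reflexive (axiom T): no — a is not related to itself.
Euclidean (axiom 5): yes — any two successors of a common world are S-related.
So F validates K, K4; S4 would additionally require S to be reflexive. The strongest is K4.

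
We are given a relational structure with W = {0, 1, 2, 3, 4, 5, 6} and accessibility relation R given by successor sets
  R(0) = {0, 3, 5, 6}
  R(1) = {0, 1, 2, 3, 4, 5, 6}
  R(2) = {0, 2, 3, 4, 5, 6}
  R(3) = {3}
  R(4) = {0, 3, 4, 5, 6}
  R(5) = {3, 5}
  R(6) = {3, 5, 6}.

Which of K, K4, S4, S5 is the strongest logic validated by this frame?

S4

Transitive (axiom 4): yes — every two-step R-path is closed by a direct edge.
Reflexive (axiom T): yes — every world is R-related to itself.
Euclidean (axiom 5): no — 0 R 3 and 0 R 5, but not 3 R 5.
So F validates K, K4, S4; S5 would additionally require R to be Euclidean. The strongest is S4.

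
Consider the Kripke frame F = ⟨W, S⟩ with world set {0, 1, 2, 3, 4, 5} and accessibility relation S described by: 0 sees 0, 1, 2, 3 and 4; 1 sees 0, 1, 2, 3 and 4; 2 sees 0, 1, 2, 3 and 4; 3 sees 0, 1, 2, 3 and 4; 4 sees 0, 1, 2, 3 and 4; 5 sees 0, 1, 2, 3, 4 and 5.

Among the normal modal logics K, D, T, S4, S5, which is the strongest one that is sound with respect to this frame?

Serial (axiom D): yes — every world has a successor (e.g. 0 S 0).
Reflexive (axiom T): yes — every world is S-related to itself.
Transitive (axiom 4): yes — every two-step S-path is closed by a direct edge.
Euclidean (axiom 5): no — 5 S 0 and 5 S 5, but not 0 S 5.
So F validates K, D, T, S4; S5 would additionally require S to be Euclidean. The strongest is S4.

S4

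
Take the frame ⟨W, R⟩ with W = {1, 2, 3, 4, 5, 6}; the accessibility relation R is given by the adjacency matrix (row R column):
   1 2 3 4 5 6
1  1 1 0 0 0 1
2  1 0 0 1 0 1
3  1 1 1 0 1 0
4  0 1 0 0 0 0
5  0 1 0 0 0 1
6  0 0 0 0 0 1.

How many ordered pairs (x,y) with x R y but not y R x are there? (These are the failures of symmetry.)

Enumerating: (1,6), (2,6), (3,1), (3,2), (3,5), (5,2), (5,6).

7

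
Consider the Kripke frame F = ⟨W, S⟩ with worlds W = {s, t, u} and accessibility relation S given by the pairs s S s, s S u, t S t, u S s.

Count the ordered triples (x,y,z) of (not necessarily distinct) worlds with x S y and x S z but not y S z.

Enumerating: (s,u,u).

1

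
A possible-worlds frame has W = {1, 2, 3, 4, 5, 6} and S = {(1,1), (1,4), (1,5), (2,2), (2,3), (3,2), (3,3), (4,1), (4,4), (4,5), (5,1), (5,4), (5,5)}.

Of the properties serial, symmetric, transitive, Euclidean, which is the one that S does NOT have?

serial

Serial: no — 6 has no S-successor.
Symmetric: yes — every pair in S has its reverse in S.
Transitive: yes — every two-step S-path is closed by a direct edge.
Euclidean: yes — any two successors of a common world are S-related.
Only serial fails.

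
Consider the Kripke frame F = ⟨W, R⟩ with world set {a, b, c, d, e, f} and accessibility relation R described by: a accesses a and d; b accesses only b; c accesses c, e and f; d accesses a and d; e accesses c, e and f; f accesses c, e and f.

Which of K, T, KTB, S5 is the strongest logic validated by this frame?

S5

Reflexive (axiom T): yes — every world is R-related to itself.
Symmetric (axiom B): yes — every pair in R has its reverse in R.
Euclidean (axiom 5): yes — any two successors of a common world are R-related.
So F validates K, T, KTB, S5. The strongest is S5.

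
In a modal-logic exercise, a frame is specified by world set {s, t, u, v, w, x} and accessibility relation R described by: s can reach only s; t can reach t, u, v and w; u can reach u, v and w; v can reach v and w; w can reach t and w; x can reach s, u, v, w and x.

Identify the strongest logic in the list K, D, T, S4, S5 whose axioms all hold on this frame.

Serial (axiom D): yes — every world has a successor (e.g. s R s).
Reflexive (axiom T): yes — every world is R-related to itself.
Transitive (axiom 4): no — u R w and w R t, but not u R t.
Euclidean (axiom 5): no — t R v and t R u, but not v R u.
So F validates K, D, T; S4 would additionally require R to be transitive. The strongest is T.

T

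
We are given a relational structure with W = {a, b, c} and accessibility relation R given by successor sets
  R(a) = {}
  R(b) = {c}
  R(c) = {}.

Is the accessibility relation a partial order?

Reflexive: no — a is not related to itself.
Transitive: yes — every two-step R-path is closed by a direct edge.
Antisymmetric: yes — no distinct pair is related both ways.
So R is not a partial order.

No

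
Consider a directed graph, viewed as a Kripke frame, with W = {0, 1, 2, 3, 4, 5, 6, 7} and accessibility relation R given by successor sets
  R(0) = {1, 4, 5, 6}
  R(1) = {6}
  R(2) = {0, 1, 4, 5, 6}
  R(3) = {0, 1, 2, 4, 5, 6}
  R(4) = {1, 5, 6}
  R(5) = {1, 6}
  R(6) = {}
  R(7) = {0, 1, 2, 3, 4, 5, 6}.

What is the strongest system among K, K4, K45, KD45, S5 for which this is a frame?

K4

Transitive (axiom 4): yes — every two-step R-path is closed by a direct edge.
Euclidean (axiom 5): no — 0 R 1 and 0 R 4, but not 1 R 4.
Serial (axiom D): no — 6 has no R-successor.
Reflexive (axiom T): no — 0 is not related to itself.
So F validates K, K4; K45 would additionally require R to be Euclidean. The strongest is K4.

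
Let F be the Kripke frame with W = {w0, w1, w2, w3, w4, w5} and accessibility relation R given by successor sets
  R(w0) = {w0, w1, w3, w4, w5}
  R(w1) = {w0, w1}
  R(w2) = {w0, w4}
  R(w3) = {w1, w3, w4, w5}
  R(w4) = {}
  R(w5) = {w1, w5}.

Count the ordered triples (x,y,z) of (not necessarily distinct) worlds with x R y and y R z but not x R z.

8

Enumerating: (w1,w0,w3), (w1,w0,w4), (w1,w0,w5), (w2,w0,w1), (w2,w0,w3), (w2,w0,w5), (w3,w1,w0), (w5,w1,w0).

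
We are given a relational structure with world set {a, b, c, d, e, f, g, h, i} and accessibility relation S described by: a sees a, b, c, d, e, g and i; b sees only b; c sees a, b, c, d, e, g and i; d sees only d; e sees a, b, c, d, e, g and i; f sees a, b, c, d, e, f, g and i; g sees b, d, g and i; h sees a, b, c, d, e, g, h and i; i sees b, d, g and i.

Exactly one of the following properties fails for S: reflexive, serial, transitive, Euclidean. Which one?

Reflexive: yes — every world is S-related to itself.
Serial: yes — every world has a successor (e.g. a S a).
Transitive: yes — every two-step S-path is closed by a direct edge.
Euclidean: no — a S b and a S c, but not b S c.
Only Euclidean fails.

Euclidean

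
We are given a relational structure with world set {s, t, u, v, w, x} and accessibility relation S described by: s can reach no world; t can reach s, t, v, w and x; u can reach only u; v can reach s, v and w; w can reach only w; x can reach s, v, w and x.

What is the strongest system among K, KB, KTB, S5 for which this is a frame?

K

Symmetric (axiom B): no — t S s but not s S t.
Reflexive (axiom T): no — s is not related to itself.
Euclidean (axiom 5): no — t S s and t S v, but not s S v.
So F validates K; KB would additionally require S to be symmetric. The strongest is K.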